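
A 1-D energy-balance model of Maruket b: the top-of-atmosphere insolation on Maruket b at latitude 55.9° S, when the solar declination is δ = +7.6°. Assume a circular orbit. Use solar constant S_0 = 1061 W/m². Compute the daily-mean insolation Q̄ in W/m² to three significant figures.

cos h₀ = −tan(-55.9°) tan(+7.600°) = 0.1971, h₀ = 1.3724 rad.
Bracket: h₀ sin ϕ sin δ + cos ϕ cos δ sin h₀ = 1.3724×-0.82806×0.13226 + 0.56064×0.99122×0.98039 = -0.150304 + 0.544820 = 0.394516.
Q̄ = (S_0/π) × [bracket] = (1061/π) × 0.394516 = 133.2 W/m².

Q̄ ≈ 133 W/m²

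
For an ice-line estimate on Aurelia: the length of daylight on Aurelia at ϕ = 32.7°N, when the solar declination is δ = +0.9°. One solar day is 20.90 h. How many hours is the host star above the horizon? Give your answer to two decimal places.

cos h₀ = −tan ϕ · tan δ = −tan(+32.7°) × tan(+0.900°) = -0.0101, so h₀ = 1.5809 rad = 90.58°.
Daylight = 2h₀/(2π) × 20.90 h = (1.5809/π) × 20.90 = 10.52 h.

10.52 h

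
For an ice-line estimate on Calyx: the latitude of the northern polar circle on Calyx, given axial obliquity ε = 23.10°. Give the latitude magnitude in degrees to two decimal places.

The polar circle is the lowest latitude that experiences at least one full rotation of continuous daylight at the northern-summer solstice; it lies at |ϕ| = 90° − ε = 90° − 23.10° = 66.90°.

66.90°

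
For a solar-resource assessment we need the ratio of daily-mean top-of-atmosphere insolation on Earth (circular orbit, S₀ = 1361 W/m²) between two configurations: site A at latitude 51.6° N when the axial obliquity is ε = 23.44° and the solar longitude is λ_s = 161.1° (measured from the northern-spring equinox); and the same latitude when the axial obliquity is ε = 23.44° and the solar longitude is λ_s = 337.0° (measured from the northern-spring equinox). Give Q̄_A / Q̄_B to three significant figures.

— Configuration A (φ=+51.6°):
Solar declination: sin δ = sin ε · sin λ_s = sin 23.44° × sin 161.1° = 0.12885, so δ = +7.403°.
cos H₀ = −tan(+51.6°) tan(+7.403°) = -0.1639, H₀ = 1.7355 rad.
Bracket: H₀ sin φ sin δ + cos φ cos δ sin H₀ = 1.7355×0.78369×0.12885 + 0.62115×0.99166×0.98647 = 0.175248 + 0.607636 = 0.782884.
Q̄ = (S₀/π) × [bracket] = (1361/π) × 0.782884 = 339.16 W/m².
— Configuration B (φ=+51.6°):
Solar declination: sin δ = sin ε · sin λ_s = sin 23.44° × sin 337.0° = -0.15543, so δ = -8.942°.
cos H₀ = −tan(+51.6°) tan(-8.942°) = 0.1985, H₀ = 1.3710 rad.
Bracket: H₀ sin φ sin δ + cos φ cos δ sin H₀ = 1.3710×0.78369×-0.15543 + 0.62115×0.98785×0.98010 = -0.167000 + 0.601392 = 0.434392.
Q̄ = (S₀/π) × [bracket] = (1361/π) × 0.434392 = 188.19 W/m².
Ratio Q̄_A / Q̄_B = 339.16 / 188.19 = 1.802.

Q̄_A / Q̄_B ≈ 1.80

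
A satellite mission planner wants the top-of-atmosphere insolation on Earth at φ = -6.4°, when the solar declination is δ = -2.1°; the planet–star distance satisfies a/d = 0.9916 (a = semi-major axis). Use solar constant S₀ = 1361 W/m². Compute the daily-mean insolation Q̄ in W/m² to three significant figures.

Q̄ ≈ 426 W/m²

cos H₀ = −tan(-6.4°) tan(-2.100°) = -0.0041, H₀ = 1.5749 rad.
Bracket: H₀ sin φ sin δ + cos φ cos δ sin H₀ = 1.5749×-0.11147×-0.03664 + 0.99377×0.99933×0.99999 = 0.006432 + 0.993094 = 0.999526.
Inverse-square distance factor (a/d)² = 0.9916² = 0.983271.
Q̄ = (S₀/π) × 0.983271 × [bracket] = (1361/π) × 0.983271 × 0.999526 = 425.8 W/m².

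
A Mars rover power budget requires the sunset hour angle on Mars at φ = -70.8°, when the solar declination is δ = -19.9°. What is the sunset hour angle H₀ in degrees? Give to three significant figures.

H₀ = 180°

Sunrise equation: cos H₀ = −tan φ · tan δ = -1.0395 ≤ −1, so the Sun never sets (polar day) and H₀ = π.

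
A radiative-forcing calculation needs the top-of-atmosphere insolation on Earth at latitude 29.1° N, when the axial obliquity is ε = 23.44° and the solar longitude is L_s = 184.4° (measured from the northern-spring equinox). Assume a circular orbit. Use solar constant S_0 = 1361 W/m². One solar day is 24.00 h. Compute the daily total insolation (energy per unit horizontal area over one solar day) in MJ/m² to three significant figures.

Solar declination: sin δ = sin ε · sin L_s = sin 23.44° × sin 184.4° = -0.03052, so δ = -1.749°.
cos h₀ = −tan(+29.1°) tan(-1.749°) = 0.0170, h₀ = 1.5538 rad.
Bracket: h₀ sin ϕ sin δ + cos ϕ cos δ sin h₀ = 1.5538×0.48634×-0.03052 + 0.87377×0.99953×0.99986 = -0.023063 + 0.873237 = 0.850174.
Q̄ = (S_0/π) × [bracket] = (1361/π) × 0.850174 = 368.31 W/m².
Daily total = Q̄ × 24.00 h × 3600 s/h = 368.31 × 24.00 × 3600 / 10⁶ = 31.82 MJ/m².

31.8 MJ/m²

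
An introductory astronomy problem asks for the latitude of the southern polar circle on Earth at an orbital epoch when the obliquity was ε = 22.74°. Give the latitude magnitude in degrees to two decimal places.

67.26°

The polar circle is the lowest latitude that experiences at least one full rotation of continuous darkness at the northern-summer solstice; it lies at |φ| = 90° − ε = 90° − 22.74° = 67.26°.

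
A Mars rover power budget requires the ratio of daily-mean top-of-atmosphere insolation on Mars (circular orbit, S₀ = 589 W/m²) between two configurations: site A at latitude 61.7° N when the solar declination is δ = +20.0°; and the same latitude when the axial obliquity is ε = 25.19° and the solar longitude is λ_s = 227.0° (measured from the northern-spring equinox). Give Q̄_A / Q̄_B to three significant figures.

— Configuration A (φ=+61.7°):
cos H₀ = −tan(+61.7°) tan(+20.000°) = -0.6760, H₀ = 2.3131 rad.
Bracket: H₀ sin φ sin δ + cos φ cos δ sin H₀ = 2.3131×0.88048×0.34202 + 0.47409×0.93969×0.73693 = 0.696571 + 0.328301 = 1.024872.
Q̄ = (S₀/π) × [bracket] = (589/π) × 1.024872 = 192.15 W/m².
— Configuration B (φ=+61.7°):
Solar declination: sin δ = sin ε · sin λ_s = sin 25.19° × sin 227.0° = -0.31128, so δ = -18.136°.
cos H₀ = −tan(+61.7°) tan(-18.136°) = 0.6083, H₀ = 0.9168 rad.
Bracket: H₀ sin φ sin δ + cos φ cos δ sin H₀ = 0.9168×0.88048×-0.31128 + 0.47409×0.95032×0.79368 = -0.251273 + 0.357582 = 0.106309.
Q̄ = (S₀/π) × [bracket] = (589/π) × 0.106309 = 19.931 W/m².
Ratio Q̄_A / Q̄_B = 192.15 / 19.931 = 9.641.

Q̄_A / Q̄_B ≈ 9.64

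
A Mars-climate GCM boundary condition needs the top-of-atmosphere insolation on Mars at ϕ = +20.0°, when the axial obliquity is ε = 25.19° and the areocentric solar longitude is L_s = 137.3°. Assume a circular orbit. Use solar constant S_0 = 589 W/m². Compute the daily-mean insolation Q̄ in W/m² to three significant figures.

Q̄ ≈ 199 W/m²

sin δ = sin 25.19° × sin 137.3° = 0.28864, so δ = +16.777°.
cos h₀ = −tan(+20.0°) tan(+16.777°) = -0.1097, h₀ = 1.6807 rad.
Bracket: h₀ sin ϕ sin δ + cos ϕ cos δ sin h₀ = 1.6807×0.34202×0.28864 + 0.93969×0.95744×0.99396 = 0.165920 + 0.894263 = 1.060183.
Q̄ = (S_0/π) × [bracket] = (589/π) × 1.060183 = 198.8 W/m².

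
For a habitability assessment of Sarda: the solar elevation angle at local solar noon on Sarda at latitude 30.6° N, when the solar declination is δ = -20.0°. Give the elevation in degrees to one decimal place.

39.4°

At local noon the hour angle is zero, so the zenith angle equals |φ − δ| = |+30.6° − (-20.000°)| = 50.600°.
Elevation = 90° − 50.600° = 39.4°.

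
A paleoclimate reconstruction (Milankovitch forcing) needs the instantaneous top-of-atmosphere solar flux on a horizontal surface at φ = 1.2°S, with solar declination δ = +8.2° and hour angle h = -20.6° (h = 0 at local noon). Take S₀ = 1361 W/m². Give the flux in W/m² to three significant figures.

1.26e+03 W/m²

cos θ_z = sin φ sin δ + cos φ cos δ cos h = -0.002987 + 0.926286 = 0.923299.
Flux = S₀ · cos θ_z = 1361 × 0.923299 = 1257 W/m².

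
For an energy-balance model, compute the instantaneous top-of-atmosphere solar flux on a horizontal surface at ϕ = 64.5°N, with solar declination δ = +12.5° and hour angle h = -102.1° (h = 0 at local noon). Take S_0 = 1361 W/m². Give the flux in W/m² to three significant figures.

146 W/m²

cos θ_z = sin ϕ sin δ + cos ϕ cos δ cos h = 0.195355 + -0.088104 = 0.107251.
Flux = S_0 · cos θ_z = 1361 × 0.107251 = 146.0 W/m².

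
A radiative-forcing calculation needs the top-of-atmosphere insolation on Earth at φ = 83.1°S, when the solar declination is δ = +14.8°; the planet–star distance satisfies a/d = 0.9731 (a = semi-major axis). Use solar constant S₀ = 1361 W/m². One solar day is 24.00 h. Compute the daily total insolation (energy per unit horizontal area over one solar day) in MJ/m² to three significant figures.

cos H₀ = −tan(-83.1°) tan(+14.800°) = 2.1833 ≥ 1 ⇒ polar night, H₀ = 0 and Q̄ = 0.
Inverse-square distance factor (a/d)² = 0.9731² = 0.946924.
Daily total = Q̄ × 24.00 h × 3600 s/h = 0.00 MJ/m².

0.00 MJ/m²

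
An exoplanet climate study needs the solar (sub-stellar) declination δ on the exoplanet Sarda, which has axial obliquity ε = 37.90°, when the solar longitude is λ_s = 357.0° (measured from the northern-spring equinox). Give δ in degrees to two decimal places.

δ = -1.84°

sin δ = sin ε · sin λ_s = sin 37.90° × sin 357.0° = -0.032149.
δ = arcsin(-0.032149) = -1.84°.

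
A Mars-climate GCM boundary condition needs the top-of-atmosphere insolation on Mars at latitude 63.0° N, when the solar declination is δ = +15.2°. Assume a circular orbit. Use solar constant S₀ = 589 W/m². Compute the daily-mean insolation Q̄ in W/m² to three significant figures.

cos H₀ = −tan(+63.0°) tan(+15.200°) = -0.5332, H₀ = 2.1332 rad.
Bracket: H₀ sin φ sin δ + cos φ cos δ sin H₀ = 2.1332×0.89101×0.26219 + 0.45399×0.96502×0.84597 = 0.498345 + 0.370627 = 0.868972.
Q̄ = (S₀/π) × [bracket] = (589/π) × 0.868972 = 162.9 W/m².

Q̄ ≈ 163 W/m²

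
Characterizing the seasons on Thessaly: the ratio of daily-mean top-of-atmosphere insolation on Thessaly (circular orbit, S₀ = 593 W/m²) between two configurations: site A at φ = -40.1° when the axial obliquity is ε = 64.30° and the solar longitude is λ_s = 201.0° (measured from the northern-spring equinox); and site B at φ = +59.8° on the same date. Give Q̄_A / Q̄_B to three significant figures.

— Configuration A (φ=-40.1°):
Solar declination: sin δ = sin ε · sin λ_s = sin 64.30° × sin 201.0° = -0.32292, so δ = -18.839°.
cos H₀ = −tan(-40.1°) tan(-18.839°) = -0.2873, H₀ = 1.8622 rad.
Bracket: H₀ sin φ sin δ + cos φ cos δ sin H₀ = 1.8622×-0.64412×-0.32292 + 0.76492×0.94643×0.95784 = 0.387336 + 0.693422 = 1.080758.
Q̄ = (S₀/π) × [bracket] = (593/π) × 1.080758 = 204.00 W/m².
— Configuration B (φ=+59.8°):
cos H₀ = −tan(+59.8°) tan(-18.839°) = 0.5862, H₀ = 0.9444 rad.
Bracket: H₀ sin φ sin δ + cos φ cos δ sin H₀ = 0.9444×0.86427×-0.32292 + 0.50302×0.94643×0.81014 = -0.263573 + 0.385686 = 0.122113.
Q̄ = (S₀/π) × [bracket] = (593/π) × 0.122113 = 23.050 W/m².
Ratio Q̄_A / Q̄_B = 204.00 / 23.050 = 8.850.

Q̄_A / Q̄_B ≈ 8.85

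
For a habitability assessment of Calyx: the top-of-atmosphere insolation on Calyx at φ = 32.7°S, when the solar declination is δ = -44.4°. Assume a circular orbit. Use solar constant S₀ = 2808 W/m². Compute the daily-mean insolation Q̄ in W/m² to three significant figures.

cos H₀ = −tan(-32.7°) tan(-44.400°) = -0.6287, H₀ = 2.2507 rad.
Bracket: H₀ sin φ sin δ + cos φ cos δ sin H₀ = 2.2507×-0.54024×-0.69966 + 0.84151×0.71447×0.77766 = 0.850729 + 0.467555 = 1.318284.
Q̄ = (S₀/π) × [bracket] = (2808/π) × 1.318284 = 1178 W/m².

Q̄ ≈ 1.18e+03 W/m²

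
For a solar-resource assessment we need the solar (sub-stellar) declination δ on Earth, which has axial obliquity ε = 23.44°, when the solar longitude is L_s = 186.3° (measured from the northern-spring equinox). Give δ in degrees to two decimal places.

sin δ = sin ε · sin L_s = sin 23.44° × sin 186.3° = -0.043651.
δ = arcsin(-0.043651) = -2.50°.

δ = -2.50°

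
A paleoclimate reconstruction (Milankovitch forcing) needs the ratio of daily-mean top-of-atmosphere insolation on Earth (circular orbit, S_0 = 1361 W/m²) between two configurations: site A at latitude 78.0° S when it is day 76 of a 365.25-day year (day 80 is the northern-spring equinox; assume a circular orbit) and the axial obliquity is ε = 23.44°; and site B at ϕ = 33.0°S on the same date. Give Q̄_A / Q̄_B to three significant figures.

— Configuration A (ϕ=-78.0°):
Solar longitude: L_s = 360° × (76 − 80)/365.25 = -3.943°, i.e. -3.943° + 360° = 356.057°.
sin δ = sin 23.44° × sin 356.057° = -0.02735, so δ = -1.567°.
cos h₀ = −tan(-78.0°) tan(-1.567°) = -0.1287, h₀ = 1.6999 rad.
Bracket: h₀ sin ϕ sin δ + cos ϕ cos δ sin h₀ = 1.6999×-0.97815×-0.02735 + 0.20791×0.99963×0.99168 = 0.045476 + 0.206104 = 0.251580.
Q̄ = (S_0/π) × [bracket] = (1361/π) × 0.251580 = 108.99 W/m².
— Configuration B (ϕ=-33.0°):
cos h₀ = −tan(-33.0°) tan(-1.567°) = -0.0178, h₀ = 1.5886 rad.
Bracket: h₀ sin ϕ sin δ + cos ϕ cos δ sin h₀ = 1.5886×-0.54464×-0.02735 + 0.83867×0.99963×0.99984 = 0.023664 + 0.838226 = 0.861890.
Q̄ = (S_0/π) × [bracket] = (1361/π) × 0.861890 = 373.39 W/m².
Ratio Q̄_A / Q̄_B = 108.99 / 373.39 = 0.2919.

Q̄_A / Q̄_B ≈ 0.292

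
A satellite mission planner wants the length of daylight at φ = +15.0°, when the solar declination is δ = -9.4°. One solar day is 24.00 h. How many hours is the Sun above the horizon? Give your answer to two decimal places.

11.66 h

cos H₀ = −tan φ · tan δ = −tan(+15.0°) × tan(-9.400°) = 0.0444, so H₀ = 1.5264 rad = 87.46°.
Daylight = 2H₀/(2π) × 24.00 h = (1.5264/π) × 24.00 = 11.66 h.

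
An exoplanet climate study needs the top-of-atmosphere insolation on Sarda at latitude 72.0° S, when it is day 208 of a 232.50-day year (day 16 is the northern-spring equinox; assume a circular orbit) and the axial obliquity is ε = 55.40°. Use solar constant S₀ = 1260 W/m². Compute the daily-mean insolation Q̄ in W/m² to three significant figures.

Solar longitude: λ_s = 360° × (208 − 16)/232.50 = 297.290°.
sin δ = sin 55.40° × sin 297.290° = -0.73152, so δ = -47.014°.
cos H₀ = −tan(-72.0°) tan(-47.014°) = -3.3020 ≤ −1 ⇒ polar day, H₀ = π.
Bracket: H₀ sin φ sin δ + cos φ cos δ sin H₀ = 3.1416×-0.95106×-0.73152 + 0.30902×0.68182×0.00000 = 2.185672 + 0.000000 = 2.185672.
Q̄ = (S₀/π) × [bracket] = (1260/π) × 2.185672 = 876.6 W/m².

Q̄ ≈ 877 W/m²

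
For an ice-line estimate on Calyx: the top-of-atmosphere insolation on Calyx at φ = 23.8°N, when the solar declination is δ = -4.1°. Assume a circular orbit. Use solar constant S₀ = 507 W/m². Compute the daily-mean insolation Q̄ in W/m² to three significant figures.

Q̄ ≈ 140 W/m²

cos H₀ = −tan(+23.8°) tan(-4.100°) = 0.0316, H₀ = 1.5392 rad.
Bracket: H₀ sin φ sin δ + cos φ cos δ sin H₀ = 1.5392×0.40355×-0.07150 + 0.91496×0.99744×0.99950 = -0.044412 + 0.912161 = 0.867749.
Q̄ = (S₀/π) × [bracket] = (507/π) × 0.867749 = 140.0 W/m².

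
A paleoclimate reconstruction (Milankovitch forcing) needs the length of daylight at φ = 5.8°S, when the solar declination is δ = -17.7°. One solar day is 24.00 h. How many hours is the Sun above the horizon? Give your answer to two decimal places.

12.25 h

cos H₀ = −tan φ · tan δ = −tan(-5.8°) × tan(-17.700°) = -0.0324, so H₀ = 1.6032 rad = 91.86°.
Daylight = 2H₀/(2π) × 24.00 h = (1.6032/π) × 24.00 = 12.25 h.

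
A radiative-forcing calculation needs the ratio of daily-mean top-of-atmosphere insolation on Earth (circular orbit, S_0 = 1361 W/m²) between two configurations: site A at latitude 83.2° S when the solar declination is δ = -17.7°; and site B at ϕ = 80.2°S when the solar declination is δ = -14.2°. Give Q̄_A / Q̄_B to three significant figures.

— Configuration A (ϕ=-83.2°):
cos h₀ = −tan(-83.2°) tan(-17.700°) = -2.6764 ≤ −1 ⇒ polar day, h₀ = π.
Bracket: h₀ sin ϕ sin δ + cos ϕ cos δ sin h₀ = 3.1416×-0.99297×-0.30403 + 0.11840×0.95266×0.00000 = 0.948426 + 0.000000 = 0.948426.
Q̄ = (S_0/π) × [bracket] = (1361/π) × 0.948426 = 410.88 W/m².
— Configuration B (ϕ=-80.2°):
cos h₀ = −tan(-80.2°) tan(-14.200°) = -1.4649 ≤ −1 ⇒ polar day, h₀ = π.
Bracket: h₀ sin ϕ sin δ + cos ϕ cos δ sin h₀ = 3.1416×-0.98541×-0.24531 + 0.17021×0.96945×0.00000 = 0.759422 + 0.000000 = 0.759422.
Q̄ = (S_0/π) × [bracket] = (1361/π) × 0.759422 = 329.00 W/m².
Ratio Q̄_A / Q̄_B = 410.88 / 329.00 = 1.249.

Q̄_A / Q̄_B ≈ 1.25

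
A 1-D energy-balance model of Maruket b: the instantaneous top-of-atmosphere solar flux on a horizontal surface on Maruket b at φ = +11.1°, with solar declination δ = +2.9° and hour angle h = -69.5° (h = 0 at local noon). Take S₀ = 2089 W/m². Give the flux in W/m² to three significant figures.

737 W/m²

cos θ_z = sin φ sin δ + cos φ cos δ cos h = 0.009740 + 0.343216 = 0.352956.
Flux = S₀ · cos θ_z = 2089 × 0.352956 = 737.3 W/m².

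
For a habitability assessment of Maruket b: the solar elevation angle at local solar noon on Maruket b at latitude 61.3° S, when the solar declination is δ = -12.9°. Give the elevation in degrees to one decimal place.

At local noon the hour angle is zero, so the zenith angle equals |φ − δ| = |-61.3° − (-12.900°)| = 48.400°.
Elevation = 90° − 48.400° = 41.6°.

41.6°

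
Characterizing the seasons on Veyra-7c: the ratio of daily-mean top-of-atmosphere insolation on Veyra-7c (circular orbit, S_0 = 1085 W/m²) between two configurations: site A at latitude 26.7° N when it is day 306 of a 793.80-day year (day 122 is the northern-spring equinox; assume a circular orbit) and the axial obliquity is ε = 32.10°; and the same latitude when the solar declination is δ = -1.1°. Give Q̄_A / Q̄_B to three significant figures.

— Configuration A (ϕ=+26.7°):
Solar longitude: L_s = 360° × (306 − 122)/793.80 = 83.447°.
sin δ = sin 32.10° × sin 83.447° = 0.52793, so δ = +31.865°.
cos h₀ = −tan(+26.7°) tan(+31.865°) = -0.3126, h₀ = 1.8888 rad.
Bracket: h₀ sin ϕ sin δ + cos ϕ cos δ sin h₀ = 1.8888×0.44932×0.52793 + 0.89337×0.84929×0.94987 = 0.448041 + 0.720695 = 1.168736.
Q̄ = (S_0/π) × [bracket] = (1085/π) × 1.168736 = 403.64 W/m².
— Configuration B (ϕ=+26.7°):
cos h₀ = −tan(+26.7°) tan(-1.100°) = 0.0097, h₀ = 1.5611 rad.
Bracket: h₀ sin ϕ sin δ + cos ϕ cos δ sin h₀ = 1.5611×0.44932×-0.01920 + 0.89337×0.99982×0.99995 = -0.013468 + 0.893165 = 0.879697.
Q̄ = (S_0/π) × [bracket] = (1085/π) × 0.879697 = 303.82 W/m².
Ratio Q̄_A / Q̄_B = 403.64 / 303.82 = 1.329.

Q̄_A / Q̄_B ≈ 1.33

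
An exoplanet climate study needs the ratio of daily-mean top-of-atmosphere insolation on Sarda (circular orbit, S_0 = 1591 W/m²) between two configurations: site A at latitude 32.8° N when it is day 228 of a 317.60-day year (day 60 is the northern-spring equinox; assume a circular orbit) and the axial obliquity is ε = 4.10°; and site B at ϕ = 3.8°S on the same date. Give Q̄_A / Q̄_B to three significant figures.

Q̄_A / Q̄_B ≈ 0.830

— Configuration A (ϕ=+32.8°):
Solar longitude: L_s = 360° × (228 − 60)/317.60 = 190.428°.
sin δ = sin 4.10° × sin 190.428° = -0.01294, so δ = -0.742°.
cos h₀ = −tan(+32.8°) tan(-0.742°) = 0.0083, h₀ = 1.5625 rad.
Bracket: h₀ sin ϕ sin δ + cos ϕ cos δ sin h₀ = 1.5625×0.54171×-0.01294 + 0.84057×0.99992×0.99997 = -0.010953 + 0.840478 = 0.829525.
Q̄ = (S_0/π) × [bracket] = (1591/π) × 0.829525 = 420.10 W/m².
— Configuration B (ϕ=-3.8°):
cos h₀ = −tan(-3.8°) tan(-0.742°) = -0.0009, h₀ = 1.5717 rad.
Bracket: h₀ sin ϕ sin δ + cos ϕ cos δ sin h₀ = 1.5717×-0.06627×-0.01294 + 0.99780×0.99992×1.00000 = 0.001348 + 0.997720 = 0.999068.
Q̄ = (S_0/π) × [bracket] = (1591/π) × 0.999068 = 505.96 W/m².
Ratio Q̄_A / Q̄_B = 420.10 / 505.96 = 0.8303.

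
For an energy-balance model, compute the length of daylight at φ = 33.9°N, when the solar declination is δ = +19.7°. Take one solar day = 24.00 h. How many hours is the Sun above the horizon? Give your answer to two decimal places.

cos H₀ = −tan φ · tan δ = −tan(+33.9°) × tan(+19.700°) = -0.2406, so H₀ = 1.8138 rad = 103.92°.
Daylight = 2H₀/(2π) × 24.00 h = (1.8138/π) × 24.00 = 13.86 h.

13.86 h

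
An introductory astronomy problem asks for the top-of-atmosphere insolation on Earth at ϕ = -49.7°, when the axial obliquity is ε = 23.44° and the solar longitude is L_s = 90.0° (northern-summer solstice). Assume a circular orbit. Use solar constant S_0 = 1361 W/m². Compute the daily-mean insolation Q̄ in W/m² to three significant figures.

Q̄ ≈ 85.0 W/m²

Solar declination: sin δ = sin ε · sin L_s = sin 23.44° × sin 90.0° = 0.39779, so δ = +23.440°.
cos h₀ = −tan(-49.7°) tan(+23.440°) = 0.5112, h₀ = 1.0342 rad.
Bracket: h₀ sin ϕ sin δ + cos ϕ cos δ sin h₀ = 1.0342×-0.76267×0.39779 + 0.64679×0.91748×0.85943 = -0.313758 + 0.510000 = 0.196242.
Q̄ = (S_0/π) × [bracket] = (1361/π) × 0.196242 = 85.02 W/m².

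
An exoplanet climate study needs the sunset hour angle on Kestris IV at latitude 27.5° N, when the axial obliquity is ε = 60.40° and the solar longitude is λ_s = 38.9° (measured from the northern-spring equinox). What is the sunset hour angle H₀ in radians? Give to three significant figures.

Solar declination: sin δ = sin ε · sin λ_s = sin 60.40° × sin 38.9° = 0.54601, so δ = +33.094°.
cos H₀ = −tan φ · tan δ = −tan(+27.5°) × tan(+33.094°) = -0.3393, so H₀ = 1.9169 rad = 109.83°.

H₀ = 1.92 rad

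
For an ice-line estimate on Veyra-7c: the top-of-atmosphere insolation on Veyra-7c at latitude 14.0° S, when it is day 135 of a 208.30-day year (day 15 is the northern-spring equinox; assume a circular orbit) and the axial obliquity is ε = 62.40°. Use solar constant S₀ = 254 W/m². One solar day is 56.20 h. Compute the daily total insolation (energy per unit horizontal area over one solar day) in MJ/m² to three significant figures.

17.1 MJ/m²

Solar longitude: λ_s = 360° × (135 − 15)/208.30 = 207.393°.
sin δ = sin 62.40° × sin 207.393° = -0.40774, so δ = -24.063°.
cos H₀ = −tan(-14.0°) tan(-24.063°) = -0.1113, H₀ = 1.6824 rad.
Bracket: H₀ sin φ sin δ + cos φ cos δ sin H₀ = 1.6824×-0.24192×-0.40774 + 0.97030×0.91310×0.99378 = 0.165953 + 0.880470 = 1.046423.
Q̄ = (S₀/π) × [bracket] = (254/π) × 1.046423 = 84.604 W/m².
Daily total = Q̄ × 56.20 h × 3600 s/h = 84.604 × 56.20 × 3600 / 10⁶ = 17.12 MJ/m².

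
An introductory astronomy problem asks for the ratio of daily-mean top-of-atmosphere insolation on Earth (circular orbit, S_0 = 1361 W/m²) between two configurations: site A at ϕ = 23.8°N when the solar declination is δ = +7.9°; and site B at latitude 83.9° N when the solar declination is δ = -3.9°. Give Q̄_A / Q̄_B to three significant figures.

Q̄_A / Q̄_B ≈ 44.8

— Configuration A (ϕ=+23.8°):
cos h₀ = −tan(+23.8°) tan(+7.900°) = -0.0612, h₀ = 1.6320 rad.
Bracket: h₀ sin ϕ sin δ + cos ϕ cos δ sin h₀ = 1.6320×0.40355×0.13744 + 0.91496×0.99051×0.99813 = 0.090517 + 0.904582 = 0.995099.
Q̄ = (S_0/π) × [bracket] = (1361/π) × 0.995099 = 431.10 W/m².
— Configuration B (ϕ=+83.9°):
cos h₀ = −tan(+83.9°) tan(-3.900°) = 0.6379, h₀ = 0.8790 rad.
Bracket: h₀ sin ϕ sin δ + cos ϕ cos δ sin h₀ = 0.8790×0.99434×-0.06802 + 0.10626×0.99768×0.77011 = -0.059451 + 0.081642 = 0.022191.
Q̄ = (S_0/π) × [bracket] = (1361/π) × 0.022191 = 9.6136 W/m².
Ratio Q̄_A / Q̄_B = 431.10 / 9.6136 = 44.84.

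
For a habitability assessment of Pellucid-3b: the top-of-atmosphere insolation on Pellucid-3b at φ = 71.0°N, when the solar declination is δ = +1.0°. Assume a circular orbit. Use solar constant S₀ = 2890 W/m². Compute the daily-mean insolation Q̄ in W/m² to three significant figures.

cos H₀ = −tan(+71.0°) tan(+1.000°) = -0.0507, H₀ = 1.6215 rad.
Bracket: H₀ sin φ sin δ + cos φ cos δ sin H₀ = 1.6215×0.94552×0.01745 + 0.32557×0.99985×0.99871 = 0.026754 + 0.325101 = 0.351855.
Q̄ = (S₀/π) × [bracket] = (2890/π) × 0.351855 = 323.7 W/m².

Q̄ ≈ 324 W/m²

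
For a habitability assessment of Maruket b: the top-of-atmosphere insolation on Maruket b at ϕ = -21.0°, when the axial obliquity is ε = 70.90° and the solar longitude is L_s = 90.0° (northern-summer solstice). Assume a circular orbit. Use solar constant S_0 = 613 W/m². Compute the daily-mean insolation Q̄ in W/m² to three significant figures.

Q̄ ≈ 0.00 W/m²

Solar declination: sin δ = sin ε · sin L_s = sin 70.90° × sin 90.0° = 0.94495, so δ = +70.900°.
cos h₀ = −tan(-21.0°) tan(+70.900°) = 1.1085 ≥ 1 ⇒ polar night, h₀ = 0 and Q̄ = 0.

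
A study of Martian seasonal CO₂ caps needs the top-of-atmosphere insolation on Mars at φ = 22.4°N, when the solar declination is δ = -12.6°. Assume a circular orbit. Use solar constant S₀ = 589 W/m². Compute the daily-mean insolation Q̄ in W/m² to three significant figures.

Q̄ ≈ 145 W/m²

cos H₀ = −tan(+22.4°) tan(-12.600°) = 0.0921, H₀ = 1.4785 rad.
Bracket: H₀ sin φ sin δ + cos φ cos δ sin H₀ = 1.4785×0.38107×-0.21814 + 0.92455×0.97592×0.99575 = -0.122903 + 0.898452 = 0.775549.
Q̄ = (S₀/π) × [bracket] = (589/π) × 0.775549 = 145.4 W/m².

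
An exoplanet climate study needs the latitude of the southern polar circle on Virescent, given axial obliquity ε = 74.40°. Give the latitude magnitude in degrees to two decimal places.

The polar circle is the lowest latitude that experiences at least one full rotation of continuous darkness at the northern-summer solstice; it lies at |φ| = 90° − ε = 90° − 74.40° = 15.60°.

15.60°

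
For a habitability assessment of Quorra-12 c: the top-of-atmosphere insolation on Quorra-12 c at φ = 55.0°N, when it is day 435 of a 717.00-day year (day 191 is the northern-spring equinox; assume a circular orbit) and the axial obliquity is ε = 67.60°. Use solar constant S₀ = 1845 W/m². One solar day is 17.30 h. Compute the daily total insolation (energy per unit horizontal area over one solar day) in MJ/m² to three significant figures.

Solar longitude: λ_s = 360° × (435 − 191)/717.00 = 122.510°.
sin δ = sin 67.60° × sin 122.510° = 0.77966, so δ = +51.230°.
cos H₀ = −tan(+55.0°) tan(+51.230°) = -1.7781 ≤ −1 ⇒ polar day, H₀ = π.
Bracket: H₀ sin φ sin δ + cos φ cos δ sin H₀ = 3.1416×0.81915×0.77966 + 0.57358×0.62620×0.00000 = 2.006410 + 0.000000 = 2.006410.
Q̄ = (S₀/π) × [bracket] = (1845/π) × 2.006410 = 1178.3 W/m².
Daily total = Q̄ × 17.30 h × 3600 s/h = 1178.3 × 17.30 × 3600 / 10⁶ = 73.38 MJ/m².

73.4 MJ/m²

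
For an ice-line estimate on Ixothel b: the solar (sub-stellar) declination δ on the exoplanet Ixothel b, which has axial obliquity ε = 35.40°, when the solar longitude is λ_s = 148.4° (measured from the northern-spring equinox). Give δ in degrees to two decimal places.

sin δ = sin ε · sin λ_s = sin 35.40° × sin 148.4° = 0.303535.
δ = arcsin(0.303535) = +17.67°.

δ = +17.67°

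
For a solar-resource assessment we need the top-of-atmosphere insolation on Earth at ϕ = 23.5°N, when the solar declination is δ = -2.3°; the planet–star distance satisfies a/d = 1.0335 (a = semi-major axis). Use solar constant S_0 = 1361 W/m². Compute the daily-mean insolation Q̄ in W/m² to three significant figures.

Q̄ ≈ 412 W/m²

cos h₀ = −tan(+23.5°) tan(-2.300°) = 0.0175, h₀ = 1.5533 rad.
Bracket: h₀ sin ϕ sin δ + cos ϕ cos δ sin h₀ = 1.5533×0.39875×-0.04013 + 0.91706×0.99919×0.99985 = -0.024856 + 0.916180 = 0.891324.
Inverse-square distance factor (a/d)² = 1.0335² = 1.068122.
Q̄ = (S_0/π) × 1.068122 × [bracket] = (1361/π) × 1.068122 × 0.891324 = 412.4 W/m².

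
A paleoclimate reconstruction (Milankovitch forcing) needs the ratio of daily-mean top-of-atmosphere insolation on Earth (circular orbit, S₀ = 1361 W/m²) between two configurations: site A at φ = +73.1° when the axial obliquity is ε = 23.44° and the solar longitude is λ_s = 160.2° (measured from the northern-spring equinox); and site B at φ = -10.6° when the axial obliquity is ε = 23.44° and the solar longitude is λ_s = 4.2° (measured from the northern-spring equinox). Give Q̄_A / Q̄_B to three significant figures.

Q̄_A / Q̄_B ≈ 0.534

— Configuration A (φ=+73.1°):
Solar declination: sin δ = sin ε · sin λ_s = sin 23.44° × sin 160.2° = 0.13475, so δ = +7.744°.
cos H₀ = −tan(+73.1°) tan(+7.744°) = -0.4476, H₀ = 2.0349 rad.
Bracket: H₀ sin φ sin δ + cos φ cos δ sin H₀ = 2.0349×0.95681×0.13475 + 0.29070×0.99088×0.89424 = 0.262360 + 0.257585 = 0.519945.
Q̄ = (S₀/π) × [bracket] = (1361/π) × 0.519945 = 225.25 W/m².
— Configuration B (φ=-10.6°):
Solar declination: sin δ = sin ε · sin λ_s = sin 23.44° × sin 4.2° = 0.02913, so δ = +1.669°.
cos H₀ = −tan(-10.6°) tan(+1.669°) = 0.0055, H₀ = 1.5653 rad.
Bracket: H₀ sin φ sin δ + cos φ cos δ sin H₀ = 1.5653×-0.18395×0.02913 + 0.98294×0.99958×0.99999 = -0.008388 + 0.982517 = 0.974129.
Q̄ = (S₀/π) × [bracket] = (1361/π) × 0.974129 = 422.01 W/m².
Ratio Q̄_A / Q̄_B = 225.25 / 422.01 = 0.5338.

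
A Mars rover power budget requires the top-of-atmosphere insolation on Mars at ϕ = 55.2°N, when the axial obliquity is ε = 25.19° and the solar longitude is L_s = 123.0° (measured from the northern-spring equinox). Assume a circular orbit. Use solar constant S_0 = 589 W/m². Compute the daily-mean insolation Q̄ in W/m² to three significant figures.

Q̄ ≈ 202 W/m²

Solar declination: sin δ = sin ε · sin L_s = sin 25.19° × sin 123.0° = 0.35696, so δ = +20.913°.
cos h₀ = −tan(+55.2°) tan(+20.913°) = -0.5498, h₀ = 2.1529 rad.
Bracket: h₀ sin ϕ sin δ + cos ϕ cos δ sin h₀ = 2.1529×0.82115×0.35696 + 0.57071×0.93412×0.83529 = 0.631053 + 0.445303 = 1.076356.
Q̄ = (S_0/π) × [bracket] = (589/π) × 1.076356 = 201.8 W/m².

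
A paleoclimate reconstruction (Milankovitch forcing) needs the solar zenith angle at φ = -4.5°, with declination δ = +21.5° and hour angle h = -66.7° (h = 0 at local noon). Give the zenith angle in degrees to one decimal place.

cos θ_z = sin φ sin δ + cos φ cos δ cos h = -0.028755 + 0.366888 = 0.338133.
θ_z = arccos(0.338133) = 70.2°.

θ_z = 70.2°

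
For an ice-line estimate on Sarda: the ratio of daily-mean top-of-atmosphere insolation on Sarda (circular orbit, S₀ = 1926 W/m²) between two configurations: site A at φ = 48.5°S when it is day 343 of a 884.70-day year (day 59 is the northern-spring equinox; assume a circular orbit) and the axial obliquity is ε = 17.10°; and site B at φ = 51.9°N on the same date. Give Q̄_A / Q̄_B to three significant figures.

— Configuration A (φ=-48.5°):
Solar longitude: λ_s = 360° × (343 − 59)/884.70 = 115.565°.
sin δ = sin 17.10° × sin 115.565° = 0.26525, so δ = +15.382°.
cos H₀ = −tan(-48.5°) tan(+15.382°) = 0.3110, H₀ = 1.2546 rad.
Bracket: H₀ sin φ sin δ + cos φ cos δ sin H₀ = 1.2546×-0.74896×0.26525 + 0.66262×0.96418×0.95043 = -0.249241 + 0.607215 = 0.357974.
Q̄ = (S₀/π) × [bracket] = (1926/π) × 0.357974 = 219.46 W/m².
— Configuration B (φ=+51.9°):
cos H₀ = −tan(+51.9°) tan(+15.382°) = -0.3509, H₀ = 1.9293 rad.
Bracket: H₀ sin φ sin δ + cos φ cos δ sin H₀ = 1.9293×0.78694×0.26525 + 0.61704×0.96418×0.93643 = 0.402714 + 0.557117 = 0.959831.
Q̄ = (S₀/π) × [bracket] = (1926/π) × 0.959831 = 588.44 W/m².
Ratio Q̄_A / Q̄_B = 219.46 / 588.44 = 0.3730.

Q̄_A / Q̄_B ≈ 0.373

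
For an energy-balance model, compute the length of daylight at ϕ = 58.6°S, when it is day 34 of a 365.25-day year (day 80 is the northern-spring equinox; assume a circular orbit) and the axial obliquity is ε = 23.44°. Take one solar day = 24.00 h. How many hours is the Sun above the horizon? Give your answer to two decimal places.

Solar longitude: L_s = 360° × (34 − 80)/365.25 = -45.339°, i.e. -45.339° + 360° = 314.661°.
sin δ = sin 23.44° × sin 314.661° = -0.28294, so δ = -16.436°.
cos h₀ = −tan ϕ · tan δ = −tan(-58.6°) × tan(-16.436°) = -0.4833, so h₀ = 2.0752 rad = 118.90°.
Daylight = 2h₀/(2π) × 24.00 h = (2.0752/π) × 24.00 = 15.85 h.

15.85 h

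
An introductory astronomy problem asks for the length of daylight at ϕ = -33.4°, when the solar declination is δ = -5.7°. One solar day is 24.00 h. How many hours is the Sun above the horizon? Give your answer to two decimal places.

cos h₀ = −tan ϕ · tan δ = −tan(-33.4°) × tan(-5.700°) = -0.0658, so h₀ = 1.6367 rad = 93.77°.
Daylight = 2h₀/(2π) × 24.00 h = (1.6367/π) × 24.00 = 12.50 h.

12.50 h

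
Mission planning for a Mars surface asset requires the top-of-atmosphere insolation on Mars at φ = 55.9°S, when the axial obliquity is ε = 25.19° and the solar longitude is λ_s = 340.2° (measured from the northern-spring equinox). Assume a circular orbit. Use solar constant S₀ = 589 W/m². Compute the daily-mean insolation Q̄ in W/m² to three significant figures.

Q̄ ≈ 142 W/m²

Solar declination: sin δ = sin ε · sin λ_s = sin 25.19° × sin 340.2° = -0.14417, so δ = -8.289°.
cos H₀ = −tan(-55.9°) tan(-8.289°) = -0.2152, H₀ = 1.7877 rad.
Bracket: H₀ sin φ sin δ + cos φ cos δ sin H₀ = 1.7877×-0.82806×-0.14417 + 0.56064×0.98955×0.97657 = 0.213418 + 0.541783 = 0.755201.
Q̄ = (S₀/π) × [bracket] = (589/π) × 0.755201 = 141.6 W/m².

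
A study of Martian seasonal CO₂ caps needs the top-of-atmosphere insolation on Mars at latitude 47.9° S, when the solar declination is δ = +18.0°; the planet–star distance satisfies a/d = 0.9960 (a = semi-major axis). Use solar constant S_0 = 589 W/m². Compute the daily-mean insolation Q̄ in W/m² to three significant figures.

Q̄ ≈ 59.4 W/m²

cos h₀ = −tan(-47.9°) tan(+18.000°) = 0.3596, h₀ = 1.2030 rad.
Bracket: h₀ sin ϕ sin δ + cos ϕ cos δ sin h₀ = 1.2030×-0.74198×0.30902 + 0.67043×0.95106×0.93311 = -0.275832 + 0.594969 = 0.319137.
Inverse-square distance factor (a/d)² = 0.9960² = 0.992016.
Q̄ = (S_0/π) × 0.992016 × [bracket] = (589/π) × 0.992016 × 0.319137 = 59.36 W/m².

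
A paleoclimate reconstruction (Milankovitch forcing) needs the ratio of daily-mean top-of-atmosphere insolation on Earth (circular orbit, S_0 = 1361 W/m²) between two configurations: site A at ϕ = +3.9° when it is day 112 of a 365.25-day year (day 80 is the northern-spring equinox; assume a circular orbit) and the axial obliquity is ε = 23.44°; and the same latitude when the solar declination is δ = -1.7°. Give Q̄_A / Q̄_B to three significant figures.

Q̄_A / Q̄_B ≈ 1.00

— Configuration A (ϕ=+3.9°):
Solar longitude: L_s = 360° × (112 − 80)/365.25 = 31.540°.
sin δ = sin 23.44° × sin 31.540° = 0.20808, so δ = +12.010°.
cos h₀ = −tan(+3.9°) tan(+12.010°) = -0.0145, h₀ = 1.5853 rad.
Bracket: h₀ sin ϕ sin δ + cos ϕ cos δ sin h₀ = 1.5853×0.06802×0.20808 + 0.99768×0.97811×0.99989 = 0.022438 + 0.975733 = 0.998171.
Q̄ = (S_0/π) × [bracket] = (1361/π) × 0.998171 = 432.43 W/m².
— Configuration B (ϕ=+3.9°):
cos h₀ = −tan(+3.9°) tan(-1.700°) = 0.0020, h₀ = 1.5688 rad.
Bracket: h₀ sin ϕ sin δ + cos ϕ cos δ sin h₀ = 1.5688×0.06802×-0.02967 + 0.99768×0.99956×1.00000 = -0.003166 + 0.997241 = 0.994075.
Q̄ = (S_0/π) × [bracket] = (1361/π) × 0.994075 = 430.65 W/m².
Ratio Q̄_A / Q̄_B = 432.43 / 430.65 = 1.004.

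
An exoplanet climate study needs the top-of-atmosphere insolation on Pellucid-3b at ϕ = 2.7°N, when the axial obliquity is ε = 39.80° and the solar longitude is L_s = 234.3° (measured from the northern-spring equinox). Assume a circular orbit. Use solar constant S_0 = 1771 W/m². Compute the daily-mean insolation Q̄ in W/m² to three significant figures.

Solar declination: sin δ = sin ε · sin L_s = sin 39.80° × sin 234.3° = -0.51982, so δ = -31.320°.
cos h₀ = −tan(+2.7°) tan(-31.320°) = 0.0287, h₀ = 1.5421 rad.
Bracket: h₀ sin ϕ sin δ + cos ϕ cos δ sin h₀ = 1.5421×0.04711×-0.51982 + 0.99889×0.85427×0.99959 = -0.037764 + 0.852972 = 0.815208.
Q̄ = (S_0/π) × [bracket] = (1771/π) × 0.815208 = 459.6 W/m².

Q̄ ≈ 460 W/m²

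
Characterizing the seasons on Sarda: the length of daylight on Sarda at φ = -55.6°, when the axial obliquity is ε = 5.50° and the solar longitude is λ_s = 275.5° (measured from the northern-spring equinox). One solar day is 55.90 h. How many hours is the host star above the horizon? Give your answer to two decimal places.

30.45 h

Solar declination: sin δ = sin ε · sin λ_s = sin 5.50° × sin 275.5° = -0.09540, so δ = -5.475°.
cos H₀ = −tan φ · tan δ = −tan(-55.6°) × tan(-5.475°) = -0.1400, so H₀ = 1.7112 rad = 98.05°.
Daylight = 2H₀/(2π) × 55.90 h = (1.7112/π) × 55.90 = 30.45 h.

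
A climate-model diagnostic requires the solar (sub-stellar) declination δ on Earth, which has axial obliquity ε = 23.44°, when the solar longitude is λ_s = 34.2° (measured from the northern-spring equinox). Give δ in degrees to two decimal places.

sin δ = sin ε · sin λ_s = sin 23.44° × sin 34.2° = 0.223590.
δ = arcsin(0.223590) = +12.92°.

δ = +12.92°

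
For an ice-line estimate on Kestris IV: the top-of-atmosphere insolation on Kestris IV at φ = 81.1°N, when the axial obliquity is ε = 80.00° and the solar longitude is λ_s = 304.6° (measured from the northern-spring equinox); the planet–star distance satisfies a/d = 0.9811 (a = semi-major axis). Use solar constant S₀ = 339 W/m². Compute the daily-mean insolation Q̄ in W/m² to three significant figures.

Q̄ ≈ 0.00 W/m²

Solar declination: sin δ = sin ε · sin λ_s = sin 80.00° × sin 304.6° = -0.81063, so δ = -54.158°.
cos H₀ = −tan(+81.1°) tan(-54.158°) = 8.8404 ≥ 1 ⇒ polar night, H₀ = 0 and Q̄ = 0.
Inverse-square distance factor (a/d)² = 0.9811² = 0.962557.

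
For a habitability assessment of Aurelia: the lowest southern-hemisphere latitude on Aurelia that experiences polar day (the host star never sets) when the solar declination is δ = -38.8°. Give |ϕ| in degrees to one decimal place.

|ϕ| = 51.2°

Polar day requires cos h₀ = −tan ϕ tan δ ≤ −1, i.e. tan ϕ tan δ ≥ 1.
The boundary is |tan ϕ| · |tan δ| = 1, so |ϕ| = 90° − |δ| = 90° − 38.8° = 51.2° in the southern hemisphere.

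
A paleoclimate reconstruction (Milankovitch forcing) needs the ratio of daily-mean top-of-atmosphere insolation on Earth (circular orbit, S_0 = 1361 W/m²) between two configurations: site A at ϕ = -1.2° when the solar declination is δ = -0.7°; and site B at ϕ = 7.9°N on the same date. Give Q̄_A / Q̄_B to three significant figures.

— Configuration A (ϕ=-1.2°):
cos h₀ = −tan(-1.2°) tan(-0.700°) = -0.0003, h₀ = 1.5711 rad.
Bracket: h₀ sin ϕ sin δ + cos ϕ cos δ sin h₀ = 1.5711×-0.02094×-0.01222 + 0.99978×0.99993×1.00000 = 0.000402 + 0.999710 = 1.000112.
Q̄ = (S_0/π) × [bracket] = (1361/π) × 1.000112 = 433.27 W/m².
— Configuration B (ϕ=+7.9°):
cos h₀ = −tan(+7.9°) tan(-0.700°) = 0.0017, h₀ = 1.5691 rad.
Bracket: h₀ sin ϕ sin δ + cos ϕ cos δ sin h₀ = 1.5691×0.13744×-0.01222 + 0.99051×0.99993×1.00000 = -0.002635 + 0.990441 = 0.987806.
Q̄ = (S_0/π) × [bracket] = (1361/π) × 0.987806 = 427.94 W/m².
Ratio Q̄_A / Q̄_B = 433.27 / 427.94 = 1.012.

Q̄_A / Q̄_B ≈ 1.01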